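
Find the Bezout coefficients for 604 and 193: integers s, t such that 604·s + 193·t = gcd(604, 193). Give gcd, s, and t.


Euclidean algorithm on (604, 193) — divide until remainder is 0:
  604 = 3 · 193 + 25
  193 = 7 · 25 + 18
  25 = 1 · 18 + 7
  18 = 2 · 7 + 4
  7 = 1 · 4 + 3
  4 = 1 · 3 + 1
  3 = 3 · 1 + 0
gcd(604, 193) = 1.
Track Bezout coefficients alongside the remainders: start with r₀ = 604 = a·1 + b·0 (s = 1, t = 0) and r₁ = 193 = a·0 + b·1 (s = 0, t = 1); each new remainder r_{k+1} = r_{k-1} − q_k·r_k inherits s_{k+1} = s_{k-1} − q_k·s_k, t_{k+1} = t_{k-1} − q_k·t_k, so r_k = a·s_k + b·t_k at every step:
  q = 3: r = 25, s = 1 − 3·0 = 1, t = 0 − 3·1 = -3  (check: 604·1 + 193·(-3) = 25)
  q = 7: r = 18, s = 0 − 7·1 = -7, t = 1 − 7·(-3) = 22  (check: 604·(-7) + 193·22 = 18)
  q = 1: r = 7, s = 1 − 1·(-7) = 8, t = -3 − 1·22 = -25  (check: 604·8 + 193·(-25) = 7)
  q = 2: r = 4, s = -7 − 2·8 = -23, t = 22 − 2·(-25) = 72  (check: 604·(-23) + 193·72 = 4)
  q = 1: r = 3, s = 8 − 1·(-23) = 31, t = -25 − 1·72 = -97  (check: 604·31 + 193·(-97) = 3)
  q = 1: r = 1, s = -23 − 1·31 = -54, t = 72 − 1·(-97) = 169  (check: 604·(-54) + 193·169 = 1)
The row with r = 1 (the gcd) gives the Bezout coefficients s = -54, t = 169.
Result: 604 · (-54) + 193 · (169) = 1.

gcd(604, 193) = 1; s = -54, t = 169 (check: 604·(-54) + 193·169 = 1).


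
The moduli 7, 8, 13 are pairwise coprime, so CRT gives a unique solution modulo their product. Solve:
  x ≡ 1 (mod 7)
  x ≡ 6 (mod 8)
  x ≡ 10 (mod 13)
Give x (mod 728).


Moduli 7, 8, 13 are pairwise coprime; by CRT there is a unique solution modulo M = 7 · 8 · 13 = 728.
Solve pairwise, accumulating the modulus:
  Start with x ≡ 1 (mod 7).
  Combine with x ≡ 6 (mod 8): since gcd(7, 8) = 1, we get a unique residue mod 56.
    Write x = 1 + 7·t and substitute into x ≡ 6 (mod 8): 7·t ≡ 6 − 1 = 5 (mod 8).
    The inverse of 7 mod 8 is 7 (since 7·7 = 49 = 6·8 + 1), so t ≡ 7·5 = 35 ≡ 3 (mod 8).
    Then x = 1 + 7·3 = 22, valid modulo lcm(7, 8) = 56: x ≡ 22 (mod 56).
  Combine with x ≡ 10 (mod 13): since gcd(56, 13) = 1, we get a unique residue mod 728.
    Write x = 22 + 56·t and substitute into x ≡ 10 (mod 13): 56·t ≡ 10 − 22 = -12 (mod 13).
    Reduce coefficients mod 13: 4·t ≡ 1 (mod 13).
    The inverse of 4 mod 13 is 10 (since 4·10 = 40 = 3·13 + 1), so t ≡ 10·1 = 10 ≡ 10 (mod 13).
    Then x = 22 + 56·10 = 582, valid modulo lcm(56, 13) = 728: x ≡ 582 (mod 728).
Verify: 582 mod 7 = 1 ✓, 582 mod 8 = 6 ✓, 582 mod 13 = 10 ✓.

x ≡ 582 (mod 728).


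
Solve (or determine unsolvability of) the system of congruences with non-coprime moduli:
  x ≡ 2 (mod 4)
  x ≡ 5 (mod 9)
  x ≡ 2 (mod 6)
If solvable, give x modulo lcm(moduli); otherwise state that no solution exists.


Moduli 4, 9, 6 are not pairwise coprime, so CRT works modulo lcm(m_i) when all pairwise compatibility conditions hold.
Pairwise compatibility: gcd(m_i, m_j) must divide a_i - a_j for every pair.
Merge one congruence at a time:
  Start: x ≡ 2 (mod 4).
  Combine with x ≡ 5 (mod 9): gcd(4, 9) = 1; 5 - 2 = 3, which IS divisible by 1, so compatible.
    Write x = 2 + 4·t and substitute into x ≡ 5 (mod 9): 4·t ≡ 5 − 2 = 3 (mod 9).
    The inverse of 4 mod 9 is 7 (since 4·7 = 28 = 3·9 + 1), so t ≡ 7·3 = 21 ≡ 3 (mod 9).
    Then x = 2 + 4·3 = 14, valid modulo lcm(4, 9) = 36: x ≡ 14 (mod 36).
  Combine with x ≡ 2 (mod 6): gcd(36, 6) = 6; 2 - 14 = -12, which IS divisible by 6, so compatible.
    Write x = 14 + 36·t and substitute into x ≡ 2 (mod 6): 36·t ≡ 2 − 14 = -12 (mod 6).
    Divide the congruence (and modulus) by g = 6: 6·t ≡ -2 (mod 1).
    Modulo 1 every t works; take t = 0.
    Then x = 14 + 36·0 = 14, valid modulo lcm(36, 6) = 36: x ≡ 14 (mod 36).
Verify: 14 mod 4 = 2, 14 mod 9 = 5, 14 mod 6 = 2.

x ≡ 14 (mod 36).


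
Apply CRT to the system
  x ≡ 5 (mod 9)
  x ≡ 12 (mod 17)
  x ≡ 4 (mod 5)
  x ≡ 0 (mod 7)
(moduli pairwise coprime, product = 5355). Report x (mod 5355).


Product of moduli M = 9 · 17 · 5 · 7 = 5355.
Merge one congruence at a time:
  Start: x ≡ 5 (mod 9).
  Combine with x ≡ 12 (mod 17); new modulus lcm = 153.
    Write x = 5 + 9·t and substitute into x ≡ 12 (mod 17): 9·t ≡ 12 − 5 = 7 (mod 17).
    The inverse of 9 mod 17 is 2 (since 9·2 = 18 = 1·17 + 1), so t ≡ 2·7 = 14 ≡ 14 (mod 17).
    Then x = 5 + 9·14 = 131, valid modulo lcm(9, 17) = 153: x ≡ 131 (mod 153).
  Combine with x ≡ 4 (mod 5); new modulus lcm = 765.
    Write x = 131 + 153·t and substitute into x ≡ 4 (mod 5): 153·t ≡ 4 − 131 = -127 (mod 5).
    Reduce coefficients mod 5: 3·t ≡ 3 (mod 5).
    The inverse of 3 mod 5 is 2 (since 3·2 = 6 = 1·5 + 1), so t ≡ 2·3 = 6 ≡ 1 (mod 5).
    Then x = 131 + 153·1 = 284, valid modulo lcm(153, 5) = 765: x ≡ 284 (mod 765).
  Combine with x ≡ 0 (mod 7); new modulus lcm = 5355.
    Write x = 284 + 765·t and substitute into x ≡ 0 (mod 7): 765·t ≡ 0 − 284 = -284 (mod 7).
    Reduce coefficients mod 7: 2·t ≡ 3 (mod 7).
    The inverse of 2 mod 7 is 4 (since 2·4 = 8 = 1·7 + 1), so t ≡ 4·3 = 12 ≡ 5 (mod 7).
    Then x = 284 + 765·5 = 4109, valid modulo lcm(765, 7) = 5355: x ≡ 4109 (mod 5355).
Verify against each original: 4109 mod 9 = 5, 4109 mod 17 = 12, 4109 mod 5 = 4, 4109 mod 7 = 0.

x ≡ 4109 (mod 5355).


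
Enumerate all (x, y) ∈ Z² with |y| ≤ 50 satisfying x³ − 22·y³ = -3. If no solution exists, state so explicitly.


The equation is x³ - 22y³ = -3. For fixed y, x³ = 22·y³ − 3, so a solution requires the RHS to be a perfect cube.
Strategy: iterate y from -50 to 50, compute RHS = 22·y³ − 3, and check whether it is a (positive or negative) perfect cube.
Check small values of y:
  y = 0: RHS = -3 is not a perfect cube.
  y = 1: RHS = 19 is not a perfect cube.
  y = -1: RHS = -25 is not a perfect cube.
  y = 2: RHS = 173 is not a perfect cube.
  y = -2: RHS = -179 is not a perfect cube.
  y = 3: RHS = 591 is not a perfect cube.
  y = -3: RHS = -597 is not a perfect cube.
Continuing the search up to |y| = 50 finds no solutions either.
No (x, y) in the scanned range satisfies the equation.

No integer solutions with |y| ≤ 50.


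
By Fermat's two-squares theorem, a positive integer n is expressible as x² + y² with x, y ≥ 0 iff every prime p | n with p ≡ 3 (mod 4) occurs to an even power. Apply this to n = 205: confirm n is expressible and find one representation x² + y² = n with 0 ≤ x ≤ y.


Step 1: Factor n = 205 = 5 · 41.
Step 2: Check the mod-4 condition on each prime factor: 5 ≡ 1 (mod 4), exponent 1; 41 ≡ 1 (mod 4), exponent 1.
All primes ≡ 3 (mod 4) appear to even exponent (or don't appear), so by the two-squares theorem n IS expressible as a sum of two squares.
Step 3: Build a representation. Here n = 5 · 41 is a product of primes ≡ 1 (mod 4). Each prime p ≡ 1 (mod 4) is itself a sum of two squares; find a² by testing p − a² for a perfect square:
  5: 5 − 1² = 4 = 2² ⇒ 5 = 1² + 2².
  41: 41 − 1² = 40, 41 − 2² = 37, 41 − 3² = 32, 41 − 4² = 25 = 5² ⇒ 41 = 4² + 5².
  Combine using the Brahmagupta–Fibonacci identity (a² + b²)(c² + d²) = (ac − bd)² + (ad + bc)² = (ac + bd)² + (ad − bc)²:
  5 · 41 = 205: from (1² + 2²)(4² + 5²), take (1·4 − 2·5, 1·5 + 2·4) = (4 − 10, 5 + 8) = (-6, 13); dropping signs (only squares matter) gives (6, 13); check 6² + 13² = 36 + 169 = 205 ✓.
Step 4: Order so x ≤ y and verify: 6² + 13² = 36 + 169 = 205 = n. ✓

n = 205 = 6² + 13² (one valid representation with x ≤ y).


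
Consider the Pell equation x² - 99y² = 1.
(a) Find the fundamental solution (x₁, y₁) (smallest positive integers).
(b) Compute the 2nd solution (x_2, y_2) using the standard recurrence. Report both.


Step 1: Find the fundamental solution (x₁, y₁) of x² - 99y² = 1.
  Expand √99 as a continued fraction. a₀ = ⌊√99⌋ = 9; iterate m_{k+1} = d_k·a_k − m_k, d_{k+1} = (99 − m_{k+1}²)/d_k, a_{k+1} = ⌊(a₀ + m_{k+1})/d_{k+1}⌋ (starting m₀ = 0, d₀ = 1), with convergents p_k = a_k·p_{k-1} + p_{k-2}, q_k = a_k·q_{k-1} + q_{k-2} (p₋₁ = 1, q₋₁ = 0):
  k = 0: a₀ = 9; p₀/q₀ = 9/1; p₀² − 99·q₀² = 81 − 99 = -18.
  k = 1: m = 9, d = 18, a = ⌊(9 + 9)/18⌋ = 1; p/q = (1·9 + 1)/(1·1 + 0) = 10/1; p² − 99·q² = 100 − 99 = 1.
  The first convergent with p² − 99·q² = 1 gives the fundamental solution (x₁, y₁) = (10, 1).
Step 2: Apply the recurrence (x_{n+1}, y_{n+1}) = (x₁x_n + 99y₁y_n, x₁y_n + y₁x_n) repeatedly.
  From (x_1, y_1) = (10, 1): x_2 = 10·10 + 99·1·1 = 199; y_2 = 10·1 + 1·10 = 20.
Step 3: Verify x_2² - 99·y_2² = 39601 - 39600 = 1 (should be 1). ✓

(x_1, y_1) = (10, 1); (x_2, y_2) = (199, 20).


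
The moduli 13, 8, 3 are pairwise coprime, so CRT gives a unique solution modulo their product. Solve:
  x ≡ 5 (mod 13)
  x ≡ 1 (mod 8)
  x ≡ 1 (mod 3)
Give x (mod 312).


Moduli 13, 8, 3 are pairwise coprime; by CRT there is a unique solution modulo M = 13 · 8 · 3 = 312.
Solve pairwise, accumulating the modulus:
  Start with x ≡ 5 (mod 13).
  Combine with x ≡ 1 (mod 8): since gcd(13, 8) = 1, we get a unique residue mod 104.
    Write x = 5 + 13·t and substitute into x ≡ 1 (mod 8): 13·t ≡ 1 − 5 = -4 (mod 8).
    Reduce coefficients mod 8: 5·t ≡ 4 (mod 8).
    The inverse of 5 mod 8 is 5 (since 5·5 = 25 = 3·8 + 1), so t ≡ 5·4 = 20 ≡ 4 (mod 8).
    Then x = 5 + 13·4 = 57, valid modulo lcm(13, 8) = 104: x ≡ 57 (mod 104).
  Combine with x ≡ 1 (mod 3): since gcd(104, 3) = 1, we get a unique residue mod 312.
    Write x = 57 + 104·t and substitute into x ≡ 1 (mod 3): 104·t ≡ 1 − 57 = -56 (mod 3).
    Reduce coefficients mod 3: 2·t ≡ 1 (mod 3).
    The inverse of 2 mod 3 is 2 (since 2·2 = 4 = 1·3 + 1), so t ≡ 2·1 = 2 ≡ 2 (mod 3).
    Then x = 57 + 104·2 = 265, valid modulo lcm(104, 3) = 312: x ≡ 265 (mod 312).
Verify: 265 mod 13 = 5 ✓, 265 mod 8 = 1 ✓, 265 mod 3 = 1 ✓.

x ≡ 265 (mod 312).


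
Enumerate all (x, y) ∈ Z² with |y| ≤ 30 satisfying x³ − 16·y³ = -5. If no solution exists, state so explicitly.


The equation is x³ - 16y³ = -5. For fixed y, x³ = 16·y³ − 5, so a solution requires the RHS to be a perfect cube.
Strategy: iterate y from -30 to 30, compute RHS = 16·y³ − 5, and check whether it is a (positive or negative) perfect cube.
Check small values of y:
  y = 0: RHS = -5 is not a perfect cube.
  y = 1: RHS = 11 is not a perfect cube.
  y = -1: RHS = -21 is not a perfect cube.
  y = 2: RHS = 123 is not a perfect cube.
  y = -2: RHS = -133 is not a perfect cube.
  y = 3: RHS = 427 is not a perfect cube.
  y = -3: RHS = -437 is not a perfect cube.
Continuing the search up to |y| = 30 finds no solutions either.
No (x, y) in the scanned range satisfies the equation.

No integer solutions with |y| ≤ 30.


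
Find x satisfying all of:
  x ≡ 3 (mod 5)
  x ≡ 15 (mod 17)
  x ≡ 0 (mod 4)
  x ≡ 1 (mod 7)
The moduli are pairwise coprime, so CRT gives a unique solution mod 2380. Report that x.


Product of moduli M = 5 · 17 · 4 · 7 = 2380.
Merge one congruence at a time:
  Start: x ≡ 3 (mod 5).
  Combine with x ≡ 15 (mod 17); new modulus lcm = 85.
    Write x = 3 + 5·t and substitute into x ≡ 15 (mod 17): 5·t ≡ 15 − 3 = 12 (mod 17).
    The inverse of 5 mod 17 is 7 (since 5·7 = 35 = 2·17 + 1), so t ≡ 7·12 = 84 ≡ 16 (mod 17).
    Then x = 3 + 5·16 = 83, valid modulo lcm(5, 17) = 85: x ≡ 83 (mod 85).
  Combine with x ≡ 0 (mod 4); new modulus lcm = 340.
    Write x = 83 + 85·t and substitute into x ≡ 0 (mod 4): 85·t ≡ 0 − 83 = -83 (mod 4).
    Reduce coefficients mod 4: 1·t ≡ 1 (mod 4).
    So t ≡ 1 (mod 4).
    Then x = 83 + 85·1 = 168, valid modulo lcm(85, 4) = 340: x ≡ 168 (mod 340).
  Combine with x ≡ 1 (mod 7); new modulus lcm = 2380.
    Write x = 168 + 340·t and substitute into x ≡ 1 (mod 7): 340·t ≡ 1 − 168 = -167 (mod 7).
    Reduce coefficients mod 7: 4·t ≡ 1 (mod 7).
    The inverse of 4 mod 7 is 2 (since 4·2 = 8 = 1·7 + 1), so t ≡ 2·1 = 2 ≡ 2 (mod 7).
    Then x = 168 + 340·2 = 848, valid modulo lcm(340, 7) = 2380: x ≡ 848 (mod 2380).
Verify against each original: 848 mod 5 = 3, 848 mod 17 = 15, 848 mod 4 = 0, 848 mod 7 = 1.

x ≡ 848 (mod 2380).


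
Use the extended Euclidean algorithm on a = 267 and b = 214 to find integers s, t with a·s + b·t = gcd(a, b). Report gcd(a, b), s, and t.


Euclidean algorithm on (267, 214) — divide until remainder is 0:
  267 = 1 · 214 + 53
  214 = 4 · 53 + 2
  53 = 26 · 2 + 1
  2 = 2 · 1 + 0
gcd(267, 214) = 1.
Track Bezout coefficients alongside the remainders: start with r₀ = 267 = a·1 + b·0 (s = 1, t = 0) and r₁ = 214 = a·0 + b·1 (s = 0, t = 1); each new remainder r_{k+1} = r_{k-1} − q_k·r_k inherits s_{k+1} = s_{k-1} − q_k·s_k, t_{k+1} = t_{k-1} − q_k·t_k, so r_k = a·s_k + b·t_k at every step:
  q = 1: r = 53, s = 1 − 1·0 = 1, t = 0 − 1·1 = -1  (check: 267·1 + 214·(-1) = 53)
  q = 4: r = 2, s = 0 − 4·1 = -4, t = 1 − 4·(-1) = 5  (check: 267·(-4) + 214·5 = 2)
  q = 26: r = 1, s = 1 − 26·(-4) = 105, t = -1 − 26·5 = -131  (check: 267·105 + 214·(-131) = 1)
The row with r = 1 (the gcd) gives the Bezout coefficients s = 105, t = -131.
Result: 267 · (105) + 214 · (-131) = 1.

gcd(267, 214) = 1; s = 105, t = -131 (check: 267·105 + 214·(-131) = 1).


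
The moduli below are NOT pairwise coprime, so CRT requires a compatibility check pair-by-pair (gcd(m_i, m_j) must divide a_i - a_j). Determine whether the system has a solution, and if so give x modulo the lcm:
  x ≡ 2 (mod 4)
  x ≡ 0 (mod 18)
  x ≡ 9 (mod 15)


Moduli 4, 18, 15 are not pairwise coprime, so CRT works modulo lcm(m_i) when all pairwise compatibility conditions hold.
Pairwise compatibility: gcd(m_i, m_j) must divide a_i - a_j for every pair.
Merge one congruence at a time:
  Start: x ≡ 2 (mod 4).
  Combine with x ≡ 0 (mod 18): gcd(4, 18) = 2; 0 - 2 = -2, which IS divisible by 2, so compatible.
    Write x = 2 + 4·t and substitute into x ≡ 0 (mod 18): 4·t ≡ 0 − 2 = -2 (mod 18).
    Divide the congruence (and modulus) by g = 2: 2·t ≡ -1 (mod 9).
    Reduce coefficients mod 9: 2·t ≡ 8 (mod 9).
    The inverse of 2 mod 9 is 5 (since 2·5 = 10 = 1·9 + 1), so t ≡ 5·8 = 40 ≡ 4 (mod 9).
    Then x = 2 + 4·4 = 18, valid modulo lcm(4, 18) = 36: x ≡ 18 (mod 36).
  Combine with x ≡ 9 (mod 15): gcd(36, 15) = 3; 9 - 18 = -9, which IS divisible by 3, so compatible.
    Write x = 18 + 36·t and substitute into x ≡ 9 (mod 15): 36·t ≡ 9 − 18 = -9 (mod 15).
    Divide the congruence (and modulus) by g = 3: 12·t ≡ -3 (mod 5).
    Reduce coefficients mod 5: 2·t ≡ 2 (mod 5).
    The inverse of 2 mod 5 is 3 (since 2·3 = 6 = 1·5 + 1), so t ≡ 3·2 = 6 ≡ 1 (mod 5).
    Then x = 18 + 36·1 = 54, valid modulo lcm(36, 15) = 180: x ≡ 54 (mod 180).
Verify: 54 mod 4 = 2, 54 mod 18 = 0, 54 mod 15 = 9.

x ≡ 54 (mod 180).


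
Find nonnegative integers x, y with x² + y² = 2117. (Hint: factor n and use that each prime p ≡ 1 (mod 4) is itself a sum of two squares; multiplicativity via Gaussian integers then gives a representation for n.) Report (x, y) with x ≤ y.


Step 1: Factor n = 2117 = 29 · 73.
Step 2: Check the mod-4 condition on each prime factor: 29 ≡ 1 (mod 4), exponent 1; 73 ≡ 1 (mod 4), exponent 1.
All primes ≡ 3 (mod 4) appear to even exponent (or don't appear), so by the two-squares theorem n IS expressible as a sum of two squares.
Step 3: Build a representation. Here n = 29 · 73 is a product of primes ≡ 1 (mod 4). Each prime p ≡ 1 (mod 4) is itself a sum of two squares; find a² by testing p − a² for a perfect square:
  29: 29 − 1² = 28, 29 − 2² = 25 = 5² ⇒ 29 = 2² + 5².
  73: 73 − 1² = 72, 73 − 2² = 69, 73 − 3² = 64 = 8² ⇒ 73 = 3² + 8².
  Combine using the Brahmagupta–Fibonacci identity (a² + b²)(c² + d²) = (ac − bd)² + (ad + bc)² = (ac + bd)² + (ad − bc)²:
  29 · 73 = 2117: from (2² + 5²)(3² + 8²), take (2·3 − 5·8, 2·8 + 5·3) = (6 − 40, 16 + 15) = (-34, 31); dropping signs (only squares matter) gives (34, 31); check 34² + 31² = 1156 + 961 = 2117 ✓.
Step 4: Order so x ≤ y and verify: 31² + 34² = 961 + 1156 = 2117 = n. ✓

n = 2117 = 31² + 34² (one valid representation with x ≤ y).


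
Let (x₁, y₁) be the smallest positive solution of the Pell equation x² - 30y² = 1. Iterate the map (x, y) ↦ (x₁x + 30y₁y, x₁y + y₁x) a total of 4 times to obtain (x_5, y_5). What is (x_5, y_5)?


Step 1: Find the fundamental solution (x₁, y₁) of x² - 30y² = 1.
  Expand √30 as a continued fraction. a₀ = ⌊√30⌋ = 5; iterate m_{k+1} = d_k·a_k − m_k, d_{k+1} = (30 − m_{k+1}²)/d_k, a_{k+1} = ⌊(a₀ + m_{k+1})/d_{k+1}⌋ (starting m₀ = 0, d₀ = 1), with convergents p_k = a_k·p_{k-1} + p_{k-2}, q_k = a_k·q_{k-1} + q_{k-2} (p₋₁ = 1, q₋₁ = 0):
  k = 0: a₀ = 5; p₀/q₀ = 5/1; p₀² − 30·q₀² = 25 − 30 = -5.
  k = 1: m = 5, d = 5, a = ⌊(5 + 5)/5⌋ = 2; p/q = (2·5 + 1)/(2·1 + 0) = 11/2; p² − 30·q² = 121 − 120 = 1.
  The first convergent with p² − 30·q² = 1 gives the fundamental solution (x₁, y₁) = (11, 2).
Step 2: Apply the recurrence (x_{n+1}, y_{n+1}) = (x₁x_n + 30y₁y_n, x₁y_n + y₁x_n) repeatedly.
  From (x_1, y_1) = (11, 2): x_2 = 11·11 + 30·2·2 = 241; y_2 = 11·2 + 2·11 = 44.
  From (x_2, y_2) = (241, 44): x_3 = 11·241 + 30·2·44 = 5291; y_3 = 11·44 + 2·241 = 966.
  From (x_3, y_3) = (5291, 966): x_4 = 11·5291 + 30·2·966 = 116161; y_4 = 11·966 + 2·5291 = 21208.
  From (x_4, y_4) = (116161, 21208): x_5 = 11·116161 + 30·2·21208 = 2550251; y_5 = 11·21208 + 2·116161 = 465610.
Step 3: Verify x_5² - 30·y_5² = 6503780163001 - 6503780163000 = 1 (should be 1). ✓

(x_1, y_1) = (11, 2); (x_5, y_5) = (2550251, 465610).


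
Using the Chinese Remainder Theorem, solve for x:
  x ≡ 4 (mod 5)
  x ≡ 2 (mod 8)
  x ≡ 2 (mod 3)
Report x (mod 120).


Moduli 5, 8, 3 are pairwise coprime; by CRT there is a unique solution modulo M = 5 · 8 · 3 = 120.
Solve pairwise, accumulating the modulus:
  Start with x ≡ 4 (mod 5).
  Combine with x ≡ 2 (mod 8): since gcd(5, 8) = 1, we get a unique residue mod 40.
    Write x = 4 + 5·t and substitute into x ≡ 2 (mod 8): 5·t ≡ 2 − 4 = -2 (mod 8).
    Reduce coefficients mod 8: 5·t ≡ 6 (mod 8).
    The inverse of 5 mod 8 is 5 (since 5·5 = 25 = 3·8 + 1), so t ≡ 5·6 = 30 ≡ 6 (mod 8).
    Then x = 4 + 5·6 = 34, valid modulo lcm(5, 8) = 40: x ≡ 34 (mod 40).
  Combine with x ≡ 2 (mod 3): since gcd(40, 3) = 1, we get a unique residue mod 120.
    Write x = 34 + 40·t and substitute into x ≡ 2 (mod 3): 40·t ≡ 2 − 34 = -32 (mod 3).
    Reduce coefficients mod 3: 1·t ≡ 1 (mod 3).
    So t ≡ 1 (mod 3).
    Then x = 34 + 40·1 = 74, valid modulo lcm(40, 3) = 120: x ≡ 74 (mod 120).
Verify: 74 mod 5 = 4 ✓, 74 mod 8 = 2 ✓, 74 mod 3 = 2 ✓.

x ≡ 74 (mod 120).


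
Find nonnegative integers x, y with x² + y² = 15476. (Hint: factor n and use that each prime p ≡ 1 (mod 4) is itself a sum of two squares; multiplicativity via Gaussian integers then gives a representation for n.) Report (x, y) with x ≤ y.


Step 1: Factor n = 15476 = 2^2 · 53 · 73.
Step 2: Check the mod-4 condition on each prime factor: 2 = 2 (special); 53 ≡ 1 (mod 4), exponent 1; 73 ≡ 1 (mod 4), exponent 1.
All primes ≡ 3 (mod 4) appear to even exponent (or don't appear), so by the two-squares theorem n IS expressible as a sum of two squares.
Step 3: Build a representation. Group n = k² · m with k = 2 and m = 53 · 73 = 3869 (a product of primes ≡ 1 (mod 4)); a representation of m scales to one of n via (k·x)² + (k·y)² = k²(x² + y²). Each prime p ≡ 1 (mod 4) is itself a sum of two squares; find a² by testing p − a² for a perfect square:
  53: 53 − 1² = 52, 53 − 2² = 49 = 7² ⇒ 53 = 2² + 7².
  73: 73 − 1² = 72, 73 − 2² = 69, 73 − 3² = 64 = 8² ⇒ 73 = 3² + 8².
  Combine using the Brahmagupta–Fibonacci identity (a² + b²)(c² + d²) = (ac − bd)² + (ad + bc)² = (ac + bd)² + (ad − bc)²:
  53 · 73 = 3869: from (2² + 7²)(3² + 8²), take (2·3 − 7·8, 2·8 + 7·3) = (6 − 56, 16 + 21) = (-50, 37); dropping signs (only squares matter) gives (50, 37); check 50² + 37² = 2500 + 1369 = 3869 ✓.
  Scale by k = 2: (2·50, 2·37) = (100, 74).
Step 4: Order so x ≤ y and verify: 74² + 100² = 5476 + 10000 = 15476 = n. ✓

n = 15476 = 74² + 100² (one valid representation with x ≤ y).


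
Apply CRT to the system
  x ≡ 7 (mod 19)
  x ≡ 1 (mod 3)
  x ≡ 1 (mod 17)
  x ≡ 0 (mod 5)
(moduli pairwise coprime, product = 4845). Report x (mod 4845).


Product of moduli M = 19 · 3 · 17 · 5 = 4845.
Merge one congruence at a time:
  Start: x ≡ 7 (mod 19).
  Combine with x ≡ 1 (mod 3); new modulus lcm = 57.
    Write x = 7 + 19·t and substitute into x ≡ 1 (mod 3): 19·t ≡ 1 − 7 = -6 (mod 3).
    Reduce coefficients mod 3: 1·t ≡ 0 (mod 3).
    So t ≡ 0 (mod 3).
    Then x = 7 + 19·0 = 7, valid modulo lcm(19, 3) = 57: x ≡ 7 (mod 57).
  Combine with x ≡ 1 (mod 17); new modulus lcm = 969.
    Write x = 7 + 57·t and substitute into x ≡ 1 (mod 17): 57·t ≡ 1 − 7 = -6 (mod 17).
    Reduce coefficients mod 17: 6·t ≡ 11 (mod 17).
    The inverse of 6 mod 17 is 3 (since 6·3 = 18 = 1·17 + 1), so t ≡ 3·11 = 33 ≡ 16 (mod 17).
    Then x = 7 + 57·16 = 919, valid modulo lcm(57, 17) = 969: x ≡ 919 (mod 969).
  Combine with x ≡ 0 (mod 5); new modulus lcm = 4845.
    Write x = 919 + 969·t and substitute into x ≡ 0 (mod 5): 969·t ≡ 0 − 919 = -919 (mod 5).
    Reduce coefficients mod 5: 4·t ≡ 1 (mod 5).
    The inverse of 4 mod 5 is 4 (since 4·4 = 16 = 3·5 + 1), so t ≡ 4·1 = 4 ≡ 4 (mod 5).
    Then x = 919 + 969·4 = 4795, valid modulo lcm(969, 5) = 4845: x ≡ 4795 (mod 4845).
Verify against each original: 4795 mod 19 = 7, 4795 mod 3 = 1, 4795 mod 17 = 1, 4795 mod 5 = 0.

x ≡ 4795 (mod 4845).


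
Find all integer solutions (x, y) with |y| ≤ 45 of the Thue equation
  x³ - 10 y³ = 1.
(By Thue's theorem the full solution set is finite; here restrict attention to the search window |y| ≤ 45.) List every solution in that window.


The equation is x³ - 10y³ = 1. For fixed y, x³ = 10·y³ + 1, so a solution requires the RHS to be a perfect cube.
Strategy: iterate y from -45 to 45, compute RHS = 10·y³ + 1, and check whether it is a (positive or negative) perfect cube.
Check small values of y:
  y = 0: RHS = 1 = (1)³ ⇒ x = 1 works.
  y = 1: RHS = 11 is not a perfect cube.
  y = -1: RHS = -9 is not a perfect cube.
  y = 2: RHS = 81 is not a perfect cube.
  y = -2: RHS = -79 is not a perfect cube.
  y = 3: RHS = 271 is not a perfect cube.
  y = -3: RHS = -269 is not a perfect cube.
Continuing the search up to |y| = 45 finds no further solutions beyond those listed.
Collected solutions: (1, 0).

Solutions (with |y| ≤ 45): (1, 0).


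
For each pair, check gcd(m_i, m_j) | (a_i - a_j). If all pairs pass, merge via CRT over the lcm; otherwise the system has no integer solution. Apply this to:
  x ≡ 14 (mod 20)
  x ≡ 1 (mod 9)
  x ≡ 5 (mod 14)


Moduli 20, 9, 14 are not pairwise coprime, so CRT works modulo lcm(m_i) when all pairwise compatibility conditions hold.
Pairwise compatibility: gcd(m_i, m_j) must divide a_i - a_j for every pair.
Merge one congruence at a time:
  Start: x ≡ 14 (mod 20).
  Combine with x ≡ 1 (mod 9): gcd(20, 9) = 1; 1 - 14 = -13, which IS divisible by 1, so compatible.
    Write x = 14 + 20·t and substitute into x ≡ 1 (mod 9): 20·t ≡ 1 − 14 = -13 (mod 9).
    Reduce coefficients mod 9: 2·t ≡ 5 (mod 9).
    The inverse of 2 mod 9 is 5 (since 2·5 = 10 = 1·9 + 1), so t ≡ 5·5 = 25 ≡ 7 (mod 9).
    Then x = 14 + 20·7 = 154, valid modulo lcm(20, 9) = 180: x ≡ 154 (mod 180).
  Combine with x ≡ 5 (mod 14): gcd(180, 14) = 2, and 5 - 154 = -149 is NOT divisible by 2.
    ⇒ system is inconsistent (no integer solution).

No solution (the system is inconsistent).


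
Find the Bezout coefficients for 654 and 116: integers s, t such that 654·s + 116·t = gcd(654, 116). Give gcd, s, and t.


Euclidean algorithm on (654, 116) — divide until remainder is 0:
  654 = 5 · 116 + 74
  116 = 1 · 74 + 42
  74 = 1 · 42 + 32
  42 = 1 · 32 + 10
  32 = 3 · 10 + 2
  10 = 5 · 2 + 0
gcd(654, 116) = 2.
Track Bezout coefficients alongside the remainders: start with r₀ = 654 = a·1 + b·0 (s = 1, t = 0) and r₁ = 116 = a·0 + b·1 (s = 0, t = 1); each new remainder r_{k+1} = r_{k-1} − q_k·r_k inherits s_{k+1} = s_{k-1} − q_k·s_k, t_{k+1} = t_{k-1} − q_k·t_k, so r_k = a·s_k + b·t_k at every step:
  q = 5: r = 74, s = 1 − 5·0 = 1, t = 0 − 5·1 = -5  (check: 654·1 + 116·(-5) = 74)
  q = 1: r = 42, s = 0 − 1·1 = -1, t = 1 − 1·(-5) = 6  (check: 654·(-1) + 116·6 = 42)
  q = 1: r = 32, s = 1 − 1·(-1) = 2, t = -5 − 1·6 = -11  (check: 654·2 + 116·(-11) = 32)
  q = 1: r = 10, s = -1 − 1·2 = -3, t = 6 − 1·(-11) = 17  (check: 654·(-3) + 116·17 = 10)
  q = 3: r = 2, s = 2 − 3·(-3) = 11, t = -11 − 3·17 = -62  (check: 654·11 + 116·(-62) = 2)
The row with r = 2 (the gcd) gives the Bezout coefficients s = 11, t = -62.
Result: 654 · (11) + 116 · (-62) = 2.

gcd(654, 116) = 2; s = 11, t = -62 (check: 654·11 + 116·(-62) = 2).


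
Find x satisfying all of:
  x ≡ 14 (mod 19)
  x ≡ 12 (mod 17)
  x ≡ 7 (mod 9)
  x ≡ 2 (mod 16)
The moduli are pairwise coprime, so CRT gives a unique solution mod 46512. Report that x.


Product of moduli M = 19 · 17 · 9 · 16 = 46512.
Merge one congruence at a time:
  Start: x ≡ 14 (mod 19).
  Combine with x ≡ 12 (mod 17); new modulus lcm = 323.
    Write x = 14 + 19·t and substitute into x ≡ 12 (mod 17): 19·t ≡ 12 − 14 = -2 (mod 17).
    Reduce coefficients mod 17: 2·t ≡ 15 (mod 17).
    The inverse of 2 mod 17 is 9 (since 2·9 = 18 = 1·17 + 1), so t ≡ 9·15 = 135 ≡ 16 (mod 17).
    Then x = 14 + 19·16 = 318, valid modulo lcm(19, 17) = 323: x ≡ 318 (mod 323).
  Combine with x ≡ 7 (mod 9); new modulus lcm = 2907.
    Write x = 318 + 323·t and substitute into x ≡ 7 (mod 9): 323·t ≡ 7 − 318 = -311 (mod 9).
    Reduce coefficients mod 9: 8·t ≡ 4 (mod 9).
    The inverse of 8 mod 9 is 8 (since 8·8 = 64 = 7·9 + 1), so t ≡ 8·4 = 32 ≡ 5 (mod 9).
    Then x = 318 + 323·5 = 1933, valid modulo lcm(323, 9) = 2907: x ≡ 1933 (mod 2907).
  Combine with x ≡ 2 (mod 16); new modulus lcm = 46512.
    Write x = 1933 + 2907·t and substitute into x ≡ 2 (mod 16): 2907·t ≡ 2 − 1933 = -1931 (mod 16).
    Reduce coefficients mod 16: 11·t ≡ 5 (mod 16).
    The inverse of 11 mod 16 is 3 (since 11·3 = 33 = 2·16 + 1), so t ≡ 3·5 = 15 ≡ 15 (mod 16).
    Then x = 1933 + 2907·15 = 45538, valid modulo lcm(2907, 16) = 46512: x ≡ 45538 (mod 46512).
Verify against each original: 45538 mod 19 = 14, 45538 mod 17 = 12, 45538 mod 9 = 7, 45538 mod 16 = 2.

x ≡ 45538 (mod 46512).


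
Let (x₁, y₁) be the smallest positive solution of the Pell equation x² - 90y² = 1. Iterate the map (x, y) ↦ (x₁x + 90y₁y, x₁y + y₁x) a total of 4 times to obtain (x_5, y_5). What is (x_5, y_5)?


Step 1: Find the fundamental solution (x₁, y₁) of x² - 90y² = 1.
  Expand √90 as a continued fraction. a₀ = ⌊√90⌋ = 9; iterate m_{k+1} = d_k·a_k − m_k, d_{k+1} = (90 − m_{k+1}²)/d_k, a_{k+1} = ⌊(a₀ + m_{k+1})/d_{k+1}⌋ (starting m₀ = 0, d₀ = 1), with convergents p_k = a_k·p_{k-1} + p_{k-2}, q_k = a_k·q_{k-1} + q_{k-2} (p₋₁ = 1, q₋₁ = 0):
  k = 0: a₀ = 9; p₀/q₀ = 9/1; p₀² − 90·q₀² = 81 − 90 = -9.
  k = 1: m = 9, d = 9, a = ⌊(9 + 9)/9⌋ = 2; p/q = (2·9 + 1)/(2·1 + 0) = 19/2; p² − 90·q² = 361 − 360 = 1.
  The first convergent with p² − 90·q² = 1 gives the fundamental solution (x₁, y₁) = (19, 2).
Step 2: Apply the recurrence (x_{n+1}, y_{n+1}) = (x₁x_n + 90y₁y_n, x₁y_n + y₁x_n) repeatedly.
  From (x_1, y_1) = (19, 2): x_2 = 19·19 + 90·2·2 = 721; y_2 = 19·2 + 2·19 = 76.
  From (x_2, y_2) = (721, 76): x_3 = 19·721 + 90·2·76 = 27379; y_3 = 19·76 + 2·721 = 2886.
  From (x_3, y_3) = (27379, 2886): x_4 = 19·27379 + 90·2·2886 = 1039681; y_4 = 19·2886 + 2·27379 = 109592.
  From (x_4, y_4) = (1039681, 109592): x_5 = 19·1039681 + 90·2·109592 = 39480499; y_5 = 19·109592 + 2·1039681 = 4161610.
Step 3: Verify x_5² - 90·y_5² = 1558709801289001 - 1558709801289000 = 1 (should be 1). ✓

(x_1, y_1) = (19, 2); (x_5, y_5) = (39480499, 4161610).


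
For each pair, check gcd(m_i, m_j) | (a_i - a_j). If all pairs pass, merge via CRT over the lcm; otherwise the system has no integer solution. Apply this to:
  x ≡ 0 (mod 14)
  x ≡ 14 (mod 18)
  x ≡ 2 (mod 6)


Moduli 14, 18, 6 are not pairwise coprime, so CRT works modulo lcm(m_i) when all pairwise compatibility conditions hold.
Pairwise compatibility: gcd(m_i, m_j) must divide a_i - a_j for every pair.
Merge one congruence at a time:
  Start: x ≡ 0 (mod 14).
  Combine with x ≡ 14 (mod 18): gcd(14, 18) = 2; 14 - 0 = 14, which IS divisible by 2, so compatible.
    Write x = 0 + 14·t and substitute into x ≡ 14 (mod 18): 14·t ≡ 14 − 0 = 14 (mod 18).
    Divide the congruence (and modulus) by g = 2: 7·t ≡ 7 (mod 9).
    The inverse of 7 mod 9 is 4 (since 7·4 = 28 = 3·9 + 1), so t ≡ 4·7 = 28 ≡ 1 (mod 9).
    Then x = 0 + 14·1 = 14, valid modulo lcm(14, 18) = 126: x ≡ 14 (mod 126).
  Combine with x ≡ 2 (mod 6): gcd(126, 6) = 6; 2 - 14 = -12, which IS divisible by 6, so compatible.
    Write x = 14 + 126·t and substitute into x ≡ 2 (mod 6): 126·t ≡ 2 − 14 = -12 (mod 6).
    Divide the congruence (and modulus) by g = 6: 21·t ≡ -2 (mod 1).
    Modulo 1 every t works; take t = 0.
    Then x = 14 + 126·0 = 14, valid modulo lcm(126, 6) = 126: x ≡ 14 (mod 126).
Verify: 14 mod 14 = 0, 14 mod 18 = 14, 14 mod 6 = 2.

x ≡ 14 (mod 126).


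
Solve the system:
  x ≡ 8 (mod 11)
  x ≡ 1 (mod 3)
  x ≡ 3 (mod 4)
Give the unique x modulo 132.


Moduli 11, 3, 4 are pairwise coprime; by CRT there is a unique solution modulo M = 11 · 3 · 4 = 132.
Solve pairwise, accumulating the modulus:
  Start with x ≡ 8 (mod 11).
  Combine with x ≡ 1 (mod 3): since gcd(11, 3) = 1, we get a unique residue mod 33.
    Write x = 8 + 11·t and substitute into x ≡ 1 (mod 3): 11·t ≡ 1 − 8 = -7 (mod 3).
    Reduce coefficients mod 3: 2·t ≡ 2 (mod 3).
    The inverse of 2 mod 3 is 2 (since 2·2 = 4 = 1·3 + 1), so t ≡ 2·2 = 4 ≡ 1 (mod 3).
    Then x = 8 + 11·1 = 19, valid modulo lcm(11, 3) = 33: x ≡ 19 (mod 33).
  Combine with x ≡ 3 (mod 4): since gcd(33, 4) = 1, we get a unique residue mod 132.
    Write x = 19 + 33·t and substitute into x ≡ 3 (mod 4): 33·t ≡ 3 − 19 = -16 (mod 4).
    Reduce coefficients mod 4: 1·t ≡ 0 (mod 4).
    So t ≡ 0 (mod 4).
    Then x = 19 + 33·0 = 19, valid modulo lcm(33, 4) = 132: x ≡ 19 (mod 132).
Verify: 19 mod 11 = 8 ✓, 19 mod 3 = 1 ✓, 19 mod 4 = 3 ✓.

x ≡ 19 (mod 132).


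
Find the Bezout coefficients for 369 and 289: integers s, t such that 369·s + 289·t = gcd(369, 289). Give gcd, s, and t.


Euclidean algorithm on (369, 289) — divide until remainder is 0:
  369 = 1 · 289 + 80
  289 = 3 · 80 + 49
  80 = 1 · 49 + 31
  49 = 1 · 31 + 18
  31 = 1 · 18 + 13
  18 = 1 · 13 + 5
  13 = 2 · 5 + 3
  5 = 1 · 3 + 2
  3 = 1 · 2 + 1
  2 = 2 · 1 + 0
gcd(369, 289) = 1.
Track Bezout coefficients alongside the remainders: start with r₀ = 369 = a·1 + b·0 (s = 1, t = 0) and r₁ = 289 = a·0 + b·1 (s = 0, t = 1); each new remainder r_{k+1} = r_{k-1} − q_k·r_k inherits s_{k+1} = s_{k-1} − q_k·s_k, t_{k+1} = t_{k-1} − q_k·t_k, so r_k = a·s_k + b·t_k at every step:
  q = 1: r = 80, s = 1 − 1·0 = 1, t = 0 − 1·1 = -1  (check: 369·1 + 289·(-1) = 80)
  q = 3: r = 49, s = 0 − 3·1 = -3, t = 1 − 3·(-1) = 4  (check: 369·(-3) + 289·4 = 49)
  q = 1: r = 31, s = 1 − 1·(-3) = 4, t = -1 − 1·4 = -5  (check: 369·4 + 289·(-5) = 31)
  q = 1: r = 18, s = -3 − 1·4 = -7, t = 4 − 1·(-5) = 9  (check: 369·(-7) + 289·9 = 18)
  q = 1: r = 13, s = 4 − 1·(-7) = 11, t = -5 − 1·9 = -14  (check: 369·11 + 289·(-14) = 13)
  q = 1: r = 5, s = -7 − 1·11 = -18, t = 9 − 1·(-14) = 23  (check: 369·(-18) + 289·23 = 5)
  q = 2: r = 3, s = 11 − 2·(-18) = 47, t = -14 − 2·23 = -60  (check: 369·47 + 289·(-60) = 3)
  q = 1: r = 2, s = -18 − 1·47 = -65, t = 23 − 1·(-60) = 83  (check: 369·(-65) + 289·83 = 2)
  q = 1: r = 1, s = 47 − 1·(-65) = 112, t = -60 − 1·83 = -143  (check: 369·112 + 289·(-143) = 1)
The row with r = 1 (the gcd) gives the Bezout coefficients s = 112, t = -143.
Result: 369 · (112) + 289 · (-143) = 1.

gcd(369, 289) = 1; s = 112, t = -143 (check: 369·112 + 289·(-143) = 1).


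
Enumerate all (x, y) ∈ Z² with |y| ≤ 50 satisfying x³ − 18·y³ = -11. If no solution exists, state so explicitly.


The equation is x³ - 18y³ = -11. For fixed y, x³ = 18·y³ − 11, so a solution requires the RHS to be a perfect cube.
Strategy: iterate y from -50 to 50, compute RHS = 18·y³ − 11, and check whether it is a (positive or negative) perfect cube.
Check small values of y:
  y = 0: RHS = -11 is not a perfect cube.
  y = 1: RHS = 7 is not a perfect cube.
  y = -1: RHS = -29 is not a perfect cube.
  y = 2: RHS = 133 is not a perfect cube.
  y = -2: RHS = -155 is not a perfect cube.
  y = 3: RHS = 475 is not a perfect cube.
  y = -3: RHS = -497 is not a perfect cube.
Continuing the search up to |y| = 50 finds no solutions either.
No (x, y) in the scanned range satisfies the equation.

No integer solutions with |y| ≤ 50.


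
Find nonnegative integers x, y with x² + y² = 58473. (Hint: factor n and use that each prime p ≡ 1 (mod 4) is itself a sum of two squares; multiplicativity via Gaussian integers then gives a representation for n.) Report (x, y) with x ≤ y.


Step 1: Factor n = 58473 = 3^2 · 73 · 89.
Step 2: Check the mod-4 condition on each prime factor: 3 ≡ 3 (mod 4), exponent 2 (must be even); 73 ≡ 1 (mod 4), exponent 1; 89 ≡ 1 (mod 4), exponent 1.
All primes ≡ 3 (mod 4) appear to even exponent (or don't appear), so by the two-squares theorem n IS expressible as a sum of two squares.
Step 3: Build a representation. Group n = k² · m with k = 3 and m = 73 · 89 = 6497 (a product of primes ≡ 1 (mod 4)); a representation of m scales to one of n via (k·x)² + (k·y)² = k²(x² + y²). Each prime p ≡ 1 (mod 4) is itself a sum of two squares; find a² by testing p − a² for a perfect square:
  73: 73 − 1² = 72, 73 − 2² = 69, 73 − 3² = 64 = 8² ⇒ 73 = 3² + 8².
  89: 89 − 1² = 88, 89 − 2² = 85, 89 − 3² = 80, 89 − 4² = 73, 89 − 5² = 64 = 8² ⇒ 89 = 5² + 8².
  Combine using the Brahmagupta–Fibonacci identity (a² + b²)(c² + d²) = (ac − bd)² + (ad + bc)² = (ac + bd)² + (ad − bc)²:
  73 · 89 = 6497: from (3² + 8²)(5² + 8²), take (3·5 − 8·8, 3·8 + 8·5) = (15 − 64, 24 + 40) = (-49, 64); dropping signs (only squares matter) gives (49, 64); check 49² + 64² = 2401 + 4096 = 6497 ✓.
  Scale by k = 3: (3·49, 3·64) = (147, 192).
Step 4: Order so x ≤ y and verify: 147² + 192² = 21609 + 36864 = 58473 = n. ✓

n = 58473 = 147² + 192² (one valid representation with x ≤ y).


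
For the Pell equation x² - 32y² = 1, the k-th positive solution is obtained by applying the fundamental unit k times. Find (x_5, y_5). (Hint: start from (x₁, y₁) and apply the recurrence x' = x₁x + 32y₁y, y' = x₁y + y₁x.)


Step 1: Find the fundamental solution (x₁, y₁) of x² - 32y² = 1.
  Expand √32 as a continued fraction. a₀ = ⌊√32⌋ = 5; iterate m_{k+1} = d_k·a_k − m_k, d_{k+1} = (32 − m_{k+1}²)/d_k, a_{k+1} = ⌊(a₀ + m_{k+1})/d_{k+1}⌋ (starting m₀ = 0, d₀ = 1), with convergents p_k = a_k·p_{k-1} + p_{k-2}, q_k = a_k·q_{k-1} + q_{k-2} (p₋₁ = 1, q₋₁ = 0):
  k = 0: a₀ = 5; p₀/q₀ = 5/1; p₀² − 32·q₀² = 25 − 32 = -7.
  k = 1: m = 5, d = 7, a = ⌊(5 + 5)/7⌋ = 1; p/q = (1·5 + 1)/(1·1 + 0) = 6/1; p² − 32·q² = 36 − 32 = 4.
  k = 2: m = 2, d = 4, a = ⌊(5 + 2)/4⌋ = 1; p/q = (1·6 + 5)/(1·1 + 1) = 11/2; p² − 32·q² = 121 − 128 = -7.
  k = 3: m = 2, d = 7, a = ⌊(5 + 2)/7⌋ = 1; p/q = (1·11 + 6)/(1·2 + 1) = 17/3; p² − 32·q² = 289 − 288 = 1.
  The first convergent with p² − 32·q² = 1 gives the fundamental solution (x₁, y₁) = (17, 3).
Step 2: Apply the recurrence (x_{n+1}, y_{n+1}) = (x₁x_n + 32y₁y_n, x₁y_n + y₁x_n) repeatedly.
  From (x_1, y_1) = (17, 3): x_2 = 17·17 + 32·3·3 = 577; y_2 = 17·3 + 3·17 = 102.
  From (x_2, y_2) = (577, 102): x_3 = 17·577 + 32·3·102 = 19601; y_3 = 17·102 + 3·577 = 3465.
  From (x_3, y_3) = (19601, 3465): x_4 = 17·19601 + 32·3·3465 = 665857; y_4 = 17·3465 + 3·19601 = 117708.
  From (x_4, y_4) = (665857, 117708): x_5 = 17·665857 + 32·3·117708 = 22619537; y_5 = 17·117708 + 3·665857 = 3998607.
Step 3: Verify x_5² - 32·y_5² = 511643454094369 - 511643454094368 = 1 (should be 1). ✓

(x_1, y_1) = (17, 3); (x_5, y_5) = (22619537, 3998607).


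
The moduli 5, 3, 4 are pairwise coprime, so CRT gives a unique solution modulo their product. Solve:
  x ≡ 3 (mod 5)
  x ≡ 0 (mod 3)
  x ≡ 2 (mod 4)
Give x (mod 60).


Moduli 5, 3, 4 are pairwise coprime; by CRT there is a unique solution modulo M = 5 · 3 · 4 = 60.
Solve pairwise, accumulating the modulus:
  Start with x ≡ 3 (mod 5).
  Combine with x ≡ 0 (mod 3): since gcd(5, 3) = 1, we get a unique residue mod 15.
    Write x = 3 + 5·t and substitute into x ≡ 0 (mod 3): 5·t ≡ 0 − 3 = -3 (mod 3).
    Reduce coefficients mod 3: 2·t ≡ 0 (mod 3).
    The inverse of 2 mod 3 is 2 (since 2·2 = 4 = 1·3 + 1), so t ≡ 2·0 = 0 ≡ 0 (mod 3).
    Then x = 3 + 5·0 = 3, valid modulo lcm(5, 3) = 15: x ≡ 3 (mod 15).
  Combine with x ≡ 2 (mod 4): since gcd(15, 4) = 1, we get a unique residue mod 60.
    Write x = 3 + 15·t and substitute into x ≡ 2 (mod 4): 15·t ≡ 2 − 3 = -1 (mod 4).
    Reduce coefficients mod 4: 3·t ≡ 3 (mod 4).
    The inverse of 3 mod 4 is 3 (since 3·3 = 9 = 2·4 + 1), so t ≡ 3·3 = 9 ≡ 1 (mod 4).
    Then x = 3 + 15·1 = 18, valid modulo lcm(15, 4) = 60: x ≡ 18 (mod 60).
Verify: 18 mod 5 = 3 ✓, 18 mod 3 = 0 ✓, 18 mod 4 = 2 ✓.

x ≡ 18 (mod 60).


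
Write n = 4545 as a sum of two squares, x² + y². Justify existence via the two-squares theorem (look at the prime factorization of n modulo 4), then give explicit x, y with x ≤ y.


Step 1: Factor n = 4545 = 3^2 · 5 · 101.
Step 2: Check the mod-4 condition on each prime factor: 3 ≡ 3 (mod 4), exponent 2 (must be even); 5 ≡ 1 (mod 4), exponent 1; 101 ≡ 1 (mod 4), exponent 1.
All primes ≡ 3 (mod 4) appear to even exponent (or don't appear), so by the two-squares theorem n IS expressible as a sum of two squares.
Step 3: Build a representation. Group n = k² · m with k = 3 and m = 5 · 101 = 505 (a product of primes ≡ 1 (mod 4)); a representation of m scales to one of n via (k·x)² + (k·y)² = k²(x² + y²). Each prime p ≡ 1 (mod 4) is itself a sum of two squares; find a² by testing p − a² for a perfect square:
  5: 5 − 1² = 4 = 2² ⇒ 5 = 1² + 2².
  101: 101 − 1² = 100 = 10² ⇒ 101 = 1² + 10².
  Combine using the Brahmagupta–Fibonacci identity (a² + b²)(c² + d²) = (ac − bd)² + (ad + bc)² = (ac + bd)² + (ad − bc)²:
  5 · 101 = 505: from (1² + 2²)(1² + 10²), take (1·1 − 2·10, 1·10 + 2·1) = (1 − 20, 10 + 2) = (-19, 12); dropping signs (only squares matter) gives (19, 12); check 19² + 12² = 361 + 144 = 505 ✓.
  Scale by k = 3: (3·19, 3·12) = (57, 36).
Step 4: Order so x ≤ y and verify: 36² + 57² = 1296 + 3249 = 4545 = n. ✓

n = 4545 = 36² + 57² (one valid representation with x ≤ y).


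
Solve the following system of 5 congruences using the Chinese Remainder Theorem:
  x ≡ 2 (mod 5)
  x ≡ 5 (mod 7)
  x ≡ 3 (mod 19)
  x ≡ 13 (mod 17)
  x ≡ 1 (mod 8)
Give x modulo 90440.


Product of moduli M = 5 · 7 · 19 · 17 · 8 = 90440.
Merge one congruence at a time:
  Start: x ≡ 2 (mod 5).
  Combine with x ≡ 5 (mod 7); new modulus lcm = 35.
    Write x = 2 + 5·t and substitute into x ≡ 5 (mod 7): 5·t ≡ 5 − 2 = 3 (mod 7).
    The inverse of 5 mod 7 is 3 (since 5·3 = 15 = 2·7 + 1), so t ≡ 3·3 = 9 ≡ 2 (mod 7).
    Then x = 2 + 5·2 = 12, valid modulo lcm(5, 7) = 35: x ≡ 12 (mod 35).
  Combine with x ≡ 3 (mod 19); new modulus lcm = 665.
    Write x = 12 + 35·t and substitute into x ≡ 3 (mod 19): 35·t ≡ 3 − 12 = -9 (mod 19).
    Reduce coefficients mod 19: 16·t ≡ 10 (mod 19).
    The inverse of 16 mod 19 is 6 (since 16·6 = 96 = 5·19 + 1), so t ≡ 6·10 = 60 ≡ 3 (mod 19).
    Then x = 12 + 35·3 = 117, valid modulo lcm(35, 19) = 665: x ≡ 117 (mod 665).
  Combine with x ≡ 13 (mod 17); new modulus lcm = 11305.
    Write x = 117 + 665·t and substitute into x ≡ 13 (mod 17): 665·t ≡ 13 − 117 = -104 (mod 17).
    Reduce coefficients mod 17: 2·t ≡ 15 (mod 17).
    The inverse of 2 mod 17 is 9 (since 2·9 = 18 = 1·17 + 1), so t ≡ 9·15 = 135 ≡ 16 (mod 17).
    Then x = 117 + 665·16 = 10757, valid modulo lcm(665, 17) = 11305: x ≡ 10757 (mod 11305).
  Combine with x ≡ 1 (mod 8); new modulus lcm = 90440.
    Write x = 10757 + 11305·t and substitute into x ≡ 1 (mod 8): 11305·t ≡ 1 − 10757 = -10756 (mod 8).
    Reduce coefficients mod 8: 1·t ≡ 4 (mod 8).
    So t ≡ 4 (mod 8).
    Then x = 10757 + 11305·4 = 55977, valid modulo lcm(11305, 8) = 90440: x ≡ 55977 (mod 90440).
Verify against each original: 55977 mod 5 = 2, 55977 mod 7 = 5, 55977 mod 19 = 3, 55977 mod 17 = 13, 55977 mod 8 = 1.

x ≡ 55977 (mod 90440).
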